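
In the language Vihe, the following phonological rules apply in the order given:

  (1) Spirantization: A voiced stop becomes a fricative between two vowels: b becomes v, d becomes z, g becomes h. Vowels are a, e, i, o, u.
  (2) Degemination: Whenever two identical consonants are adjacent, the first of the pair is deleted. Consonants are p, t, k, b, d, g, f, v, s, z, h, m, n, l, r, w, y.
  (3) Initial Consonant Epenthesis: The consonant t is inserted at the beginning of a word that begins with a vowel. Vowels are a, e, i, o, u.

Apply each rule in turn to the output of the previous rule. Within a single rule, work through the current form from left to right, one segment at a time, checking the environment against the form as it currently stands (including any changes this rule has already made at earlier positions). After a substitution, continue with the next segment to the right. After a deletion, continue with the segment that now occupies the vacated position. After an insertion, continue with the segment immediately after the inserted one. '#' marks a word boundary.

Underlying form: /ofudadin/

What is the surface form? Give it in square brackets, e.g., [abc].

[tofuzazin]

(1) Spirantization: [ofudadin] → [ofuzazin]
(2) Degemination: no change — [ofuzazin]
(3) Initial Consonant Epenthesis: [ofuzazin] → [tofuzazin]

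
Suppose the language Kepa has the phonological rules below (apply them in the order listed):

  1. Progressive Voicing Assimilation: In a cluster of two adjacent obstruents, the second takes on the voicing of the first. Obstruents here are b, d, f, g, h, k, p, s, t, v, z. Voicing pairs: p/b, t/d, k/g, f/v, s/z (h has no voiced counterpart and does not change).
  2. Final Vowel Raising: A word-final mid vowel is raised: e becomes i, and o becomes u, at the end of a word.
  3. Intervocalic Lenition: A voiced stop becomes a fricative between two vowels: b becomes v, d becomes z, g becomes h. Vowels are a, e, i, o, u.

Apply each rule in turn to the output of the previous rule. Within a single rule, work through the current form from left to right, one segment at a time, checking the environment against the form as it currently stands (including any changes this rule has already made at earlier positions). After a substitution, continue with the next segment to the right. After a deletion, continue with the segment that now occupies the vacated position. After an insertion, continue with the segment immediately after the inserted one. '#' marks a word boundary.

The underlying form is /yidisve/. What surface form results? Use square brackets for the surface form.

1 Progressive Voicing Assimilation: [yidisve] → [yidisfe]
2 Final Vowel Raising: [yidisfe] → [yidisfi]
3 Intervocalic Lenition: [yidisfi] → [yizisfi]

[yizisfi]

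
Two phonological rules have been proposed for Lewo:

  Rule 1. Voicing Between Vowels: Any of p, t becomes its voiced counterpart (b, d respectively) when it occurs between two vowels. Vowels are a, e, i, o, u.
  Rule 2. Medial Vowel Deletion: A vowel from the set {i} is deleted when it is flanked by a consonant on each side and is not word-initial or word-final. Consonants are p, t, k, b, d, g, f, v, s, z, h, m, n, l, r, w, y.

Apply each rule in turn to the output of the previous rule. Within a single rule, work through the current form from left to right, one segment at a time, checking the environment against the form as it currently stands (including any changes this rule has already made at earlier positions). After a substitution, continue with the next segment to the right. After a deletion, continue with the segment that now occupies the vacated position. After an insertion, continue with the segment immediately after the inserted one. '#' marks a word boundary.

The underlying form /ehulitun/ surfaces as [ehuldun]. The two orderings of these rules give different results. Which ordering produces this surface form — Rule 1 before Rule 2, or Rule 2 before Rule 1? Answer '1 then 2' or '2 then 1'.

1 then 2

Order 1 then 2:
  1 Voicing Between Vowels: [ehulitun] → [ehulidun]
  2 Medial Vowel Deletion: [ehulidun] → [ehuldun]
  result: [ehuldun]
Order 2 then 1:
  2 Medial Vowel Deletion: [ehulitun] → [ehultun]
  1 Voicing Between Vowels: no change — [ehultun]
  result: [ehultun]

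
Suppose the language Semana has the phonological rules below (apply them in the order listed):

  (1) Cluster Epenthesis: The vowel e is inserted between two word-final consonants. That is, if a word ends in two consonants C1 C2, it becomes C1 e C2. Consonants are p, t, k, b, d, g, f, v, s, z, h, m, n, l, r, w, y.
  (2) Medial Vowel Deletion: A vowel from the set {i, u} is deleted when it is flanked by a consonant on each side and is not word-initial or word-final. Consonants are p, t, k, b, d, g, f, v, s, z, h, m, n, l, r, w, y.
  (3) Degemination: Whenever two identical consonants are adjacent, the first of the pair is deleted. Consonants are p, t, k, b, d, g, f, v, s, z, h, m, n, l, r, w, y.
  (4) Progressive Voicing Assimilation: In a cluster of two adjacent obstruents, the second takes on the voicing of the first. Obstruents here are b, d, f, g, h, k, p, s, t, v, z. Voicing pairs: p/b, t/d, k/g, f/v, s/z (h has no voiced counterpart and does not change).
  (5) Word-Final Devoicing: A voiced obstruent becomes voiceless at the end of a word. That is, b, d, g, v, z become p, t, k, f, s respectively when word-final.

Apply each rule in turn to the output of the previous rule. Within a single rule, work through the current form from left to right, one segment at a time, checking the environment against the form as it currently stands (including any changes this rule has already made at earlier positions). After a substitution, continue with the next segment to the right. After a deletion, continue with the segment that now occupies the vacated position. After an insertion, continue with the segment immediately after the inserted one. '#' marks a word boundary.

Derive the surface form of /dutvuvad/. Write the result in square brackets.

(1) Cluster Epenthesis: no change — [dutvuvad]
(2) Medial Vowel Deletion: [dutvuvad] → [dtvvad]
(3) Degemination: [dtvvad] → [dtvad]
(4) Progressive Voicing Assimilation: [dtvad] → [ddvad]
(5) Word-Final Devoicing: [ddvad] → [ddvat]

[ddvat]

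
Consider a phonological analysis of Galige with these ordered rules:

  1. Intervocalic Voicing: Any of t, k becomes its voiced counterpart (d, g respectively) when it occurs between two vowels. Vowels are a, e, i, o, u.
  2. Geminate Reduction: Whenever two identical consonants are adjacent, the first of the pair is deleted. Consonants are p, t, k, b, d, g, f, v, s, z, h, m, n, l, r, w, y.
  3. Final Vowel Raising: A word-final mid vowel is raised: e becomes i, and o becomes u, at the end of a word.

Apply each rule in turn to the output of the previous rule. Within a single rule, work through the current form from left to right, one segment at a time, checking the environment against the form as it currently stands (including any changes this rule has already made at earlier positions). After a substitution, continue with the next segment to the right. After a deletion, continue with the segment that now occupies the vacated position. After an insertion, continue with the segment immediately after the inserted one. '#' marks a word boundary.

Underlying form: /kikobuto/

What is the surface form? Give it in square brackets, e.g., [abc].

1 Intervocalic Voicing: [kikobuto] → [kigobudo]
2 Geminate Reduction: no change — [kigobudo]
3 Final Vowel Raising: [kigobudo] → [kigobudu]

[kigobudu]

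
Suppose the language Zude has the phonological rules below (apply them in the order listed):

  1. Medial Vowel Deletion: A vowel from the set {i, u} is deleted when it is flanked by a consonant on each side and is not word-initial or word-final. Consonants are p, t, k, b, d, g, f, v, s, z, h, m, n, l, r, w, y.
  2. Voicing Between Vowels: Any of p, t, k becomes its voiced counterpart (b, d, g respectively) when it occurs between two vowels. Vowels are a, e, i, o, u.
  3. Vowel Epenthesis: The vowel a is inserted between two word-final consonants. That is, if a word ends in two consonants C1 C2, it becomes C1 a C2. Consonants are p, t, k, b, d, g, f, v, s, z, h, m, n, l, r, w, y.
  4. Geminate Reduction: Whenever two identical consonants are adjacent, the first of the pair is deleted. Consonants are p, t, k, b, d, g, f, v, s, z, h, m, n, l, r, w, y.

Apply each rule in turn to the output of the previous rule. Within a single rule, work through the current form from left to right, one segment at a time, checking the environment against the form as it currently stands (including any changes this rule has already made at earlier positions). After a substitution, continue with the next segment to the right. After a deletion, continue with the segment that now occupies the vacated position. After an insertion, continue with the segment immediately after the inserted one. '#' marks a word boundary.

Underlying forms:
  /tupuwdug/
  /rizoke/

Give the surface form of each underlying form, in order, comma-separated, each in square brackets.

/tupuwdug/:
  1 Medial Vowel Deletion: [tupuwdug] → [tpwdg]
  2 Voicing Between Vowels: no change — [tpwdg]
  3 Vowel Epenthesis: [tpwdg] → [tpwdag]
  4 Geminate Reduction: no change — [tpwdag]
/rizoke/:
  1 Medial Vowel Deletion: [rizoke] → [rzoke]
  2 Voicing Between Vowels: [rzoke] → [rzoge]
  3 Vowel Epenthesis: no change — [rzoge]
  4 Geminate Reduction: no change — [rzoge]

[tpwdag], [rzoge]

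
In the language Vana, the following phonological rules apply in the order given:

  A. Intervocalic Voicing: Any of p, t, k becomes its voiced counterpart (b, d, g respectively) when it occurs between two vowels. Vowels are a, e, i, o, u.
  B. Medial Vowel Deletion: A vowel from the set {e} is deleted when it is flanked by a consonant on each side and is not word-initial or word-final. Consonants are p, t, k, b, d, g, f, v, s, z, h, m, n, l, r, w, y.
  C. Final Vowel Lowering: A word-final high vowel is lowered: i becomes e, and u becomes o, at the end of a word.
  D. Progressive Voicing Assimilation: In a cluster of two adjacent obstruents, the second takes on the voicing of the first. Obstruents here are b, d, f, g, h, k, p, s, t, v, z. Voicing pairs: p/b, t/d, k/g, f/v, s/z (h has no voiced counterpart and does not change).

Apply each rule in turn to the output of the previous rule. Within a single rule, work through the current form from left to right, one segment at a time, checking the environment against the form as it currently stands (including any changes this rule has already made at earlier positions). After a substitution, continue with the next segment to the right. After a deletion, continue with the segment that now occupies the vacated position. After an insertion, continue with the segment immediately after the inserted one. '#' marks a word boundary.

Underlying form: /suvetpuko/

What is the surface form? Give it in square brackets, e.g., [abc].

A Intervocalic Voicing: [suvetpuko] → [suvetpugo]
B Medial Vowel Deletion: [suvetpugo] → [suvtpugo]
C Final Vowel Lowering: no change — [suvtpugo]
D Progressive Voicing Assimilation: [suvtpugo] → [suvdbugo]

[suvdbugo]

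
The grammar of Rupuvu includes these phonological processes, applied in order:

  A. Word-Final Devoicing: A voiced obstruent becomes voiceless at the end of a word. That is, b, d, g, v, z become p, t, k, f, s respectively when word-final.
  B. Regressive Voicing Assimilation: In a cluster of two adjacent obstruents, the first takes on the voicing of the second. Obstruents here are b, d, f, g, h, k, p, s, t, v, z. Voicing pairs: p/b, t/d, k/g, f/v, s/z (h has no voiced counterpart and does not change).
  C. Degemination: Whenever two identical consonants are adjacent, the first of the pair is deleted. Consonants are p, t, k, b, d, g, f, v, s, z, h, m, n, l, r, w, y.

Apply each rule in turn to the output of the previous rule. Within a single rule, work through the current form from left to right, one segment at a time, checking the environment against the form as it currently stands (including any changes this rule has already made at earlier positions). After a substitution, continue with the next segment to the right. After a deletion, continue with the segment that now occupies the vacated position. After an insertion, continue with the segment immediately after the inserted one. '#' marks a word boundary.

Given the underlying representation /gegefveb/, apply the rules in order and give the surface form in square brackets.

[gegevep]

A Word-Final Devoicing: [gegefveb] → [gegefvep]
B Regressive Voicing Assimilation: [gegefvep] → [gegevvep]
C Degemination: [gegevvep] → [gegevep]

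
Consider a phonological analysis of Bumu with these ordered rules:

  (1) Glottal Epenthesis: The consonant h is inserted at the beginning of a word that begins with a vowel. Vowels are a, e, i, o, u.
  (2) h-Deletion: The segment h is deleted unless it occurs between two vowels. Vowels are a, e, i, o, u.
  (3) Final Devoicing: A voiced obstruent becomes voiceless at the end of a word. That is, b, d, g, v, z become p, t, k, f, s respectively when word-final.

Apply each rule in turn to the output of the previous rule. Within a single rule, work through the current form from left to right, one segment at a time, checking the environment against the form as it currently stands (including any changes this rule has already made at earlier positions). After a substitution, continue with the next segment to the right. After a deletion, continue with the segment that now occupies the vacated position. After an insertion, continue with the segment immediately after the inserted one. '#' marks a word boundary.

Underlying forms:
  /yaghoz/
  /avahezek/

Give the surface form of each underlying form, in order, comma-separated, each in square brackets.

[yagos], [avahezek]

/yaghoz/:
  (1) Glottal Epenthesis: no change — [yaghoz]
  (2) h-Deletion: [yaghoz] → [yagoz]
  (3) Final Devoicing: [yagoz] → [yagos]
/avahezek/:
  (1) Glottal Epenthesis: [avahezek] → [havahezek]
  (2) h-Deletion: [havahezek] → [avahezek]
  (3) Final Devoicing: no change — [avahezek]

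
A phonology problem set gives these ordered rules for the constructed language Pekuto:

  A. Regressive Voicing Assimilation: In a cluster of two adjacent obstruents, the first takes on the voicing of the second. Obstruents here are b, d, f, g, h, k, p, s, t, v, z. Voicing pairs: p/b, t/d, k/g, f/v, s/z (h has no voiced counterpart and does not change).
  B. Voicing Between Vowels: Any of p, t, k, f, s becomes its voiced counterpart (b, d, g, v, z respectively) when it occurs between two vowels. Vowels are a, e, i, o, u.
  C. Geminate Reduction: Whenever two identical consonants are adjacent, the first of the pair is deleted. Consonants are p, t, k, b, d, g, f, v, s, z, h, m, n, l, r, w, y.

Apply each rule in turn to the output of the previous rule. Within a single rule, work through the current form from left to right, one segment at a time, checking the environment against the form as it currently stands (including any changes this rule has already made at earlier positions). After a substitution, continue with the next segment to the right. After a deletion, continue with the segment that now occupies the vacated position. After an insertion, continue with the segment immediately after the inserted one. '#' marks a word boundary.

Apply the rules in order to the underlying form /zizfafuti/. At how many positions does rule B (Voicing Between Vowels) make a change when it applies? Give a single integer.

2

A Regressive Voicing Assimilation: [zizfafuti] → [zisfafuti]
B Voicing Between Vowels: [zisfafuti] → [zisfavudi]
C Geminate Reduction: no change — [zisfavudi]
Rule B changed 2 position(s).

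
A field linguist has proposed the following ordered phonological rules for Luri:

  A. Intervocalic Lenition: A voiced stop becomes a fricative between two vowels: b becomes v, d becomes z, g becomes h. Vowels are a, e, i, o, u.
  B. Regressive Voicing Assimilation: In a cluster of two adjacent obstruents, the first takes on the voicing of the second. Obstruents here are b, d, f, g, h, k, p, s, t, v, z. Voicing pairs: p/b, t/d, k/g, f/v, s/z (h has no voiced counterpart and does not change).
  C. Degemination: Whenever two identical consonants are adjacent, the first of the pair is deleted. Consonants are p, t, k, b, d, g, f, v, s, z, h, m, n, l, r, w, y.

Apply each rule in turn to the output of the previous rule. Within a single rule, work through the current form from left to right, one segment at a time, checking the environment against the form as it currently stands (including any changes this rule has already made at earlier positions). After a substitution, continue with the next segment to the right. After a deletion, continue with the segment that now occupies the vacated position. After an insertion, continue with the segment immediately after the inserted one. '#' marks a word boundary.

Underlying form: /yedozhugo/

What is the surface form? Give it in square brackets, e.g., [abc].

A Intervocalic Lenition: [yedozhugo] → [yezozhuho]
B Regressive Voicing Assimilation: [yezozhuho] → [yezoshuho]
C Degemination: no change — [yezoshuho]

[yezoshuho]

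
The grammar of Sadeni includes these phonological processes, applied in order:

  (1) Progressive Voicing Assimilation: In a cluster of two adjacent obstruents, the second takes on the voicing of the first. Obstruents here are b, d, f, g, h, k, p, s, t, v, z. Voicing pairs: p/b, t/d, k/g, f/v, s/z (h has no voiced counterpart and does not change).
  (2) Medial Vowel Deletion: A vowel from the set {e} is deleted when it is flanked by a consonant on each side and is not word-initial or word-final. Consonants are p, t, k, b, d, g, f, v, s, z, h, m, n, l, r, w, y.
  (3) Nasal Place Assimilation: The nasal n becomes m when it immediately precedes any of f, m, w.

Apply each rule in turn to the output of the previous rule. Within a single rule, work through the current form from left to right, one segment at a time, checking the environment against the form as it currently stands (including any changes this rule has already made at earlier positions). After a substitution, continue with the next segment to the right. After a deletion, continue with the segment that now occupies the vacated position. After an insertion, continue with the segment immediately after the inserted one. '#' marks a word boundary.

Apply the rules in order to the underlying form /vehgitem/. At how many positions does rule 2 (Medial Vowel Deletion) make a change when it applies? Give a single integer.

(1) Progressive Voicing Assimilation: [vehgitem] → [vehkitem]
(2) Medial Vowel Deletion: [vehkitem] → [vhkitm]
(3) Nasal Place Assimilation: no change — [vhkitm]
Rule 2 changed 2 position(s).

2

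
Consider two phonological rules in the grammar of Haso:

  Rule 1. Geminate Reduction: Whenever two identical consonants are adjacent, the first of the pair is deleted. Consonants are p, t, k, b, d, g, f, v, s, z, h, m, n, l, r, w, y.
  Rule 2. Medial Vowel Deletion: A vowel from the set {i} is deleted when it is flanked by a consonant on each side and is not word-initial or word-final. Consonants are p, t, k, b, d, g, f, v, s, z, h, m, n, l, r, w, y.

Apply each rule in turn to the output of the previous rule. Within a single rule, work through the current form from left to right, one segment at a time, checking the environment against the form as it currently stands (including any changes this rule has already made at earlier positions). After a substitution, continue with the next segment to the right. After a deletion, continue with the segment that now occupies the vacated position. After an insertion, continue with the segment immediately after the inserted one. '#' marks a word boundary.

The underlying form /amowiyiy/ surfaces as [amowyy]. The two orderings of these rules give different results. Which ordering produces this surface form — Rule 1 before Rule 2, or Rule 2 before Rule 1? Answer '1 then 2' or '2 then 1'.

Order 1 then 2:
  1 Geminate Reduction: no change — [amowiyiy]
  2 Medial Vowel Deletion: [amowiyiy] → [amowyy]
  result: [amowyy]
Order 2 then 1:
  2 Medial Vowel Deletion: [amowiyiy] → [amowyy]
  1 Geminate Reduction: [amowyy] → [amowy]
  result: [amowy]

1 then 2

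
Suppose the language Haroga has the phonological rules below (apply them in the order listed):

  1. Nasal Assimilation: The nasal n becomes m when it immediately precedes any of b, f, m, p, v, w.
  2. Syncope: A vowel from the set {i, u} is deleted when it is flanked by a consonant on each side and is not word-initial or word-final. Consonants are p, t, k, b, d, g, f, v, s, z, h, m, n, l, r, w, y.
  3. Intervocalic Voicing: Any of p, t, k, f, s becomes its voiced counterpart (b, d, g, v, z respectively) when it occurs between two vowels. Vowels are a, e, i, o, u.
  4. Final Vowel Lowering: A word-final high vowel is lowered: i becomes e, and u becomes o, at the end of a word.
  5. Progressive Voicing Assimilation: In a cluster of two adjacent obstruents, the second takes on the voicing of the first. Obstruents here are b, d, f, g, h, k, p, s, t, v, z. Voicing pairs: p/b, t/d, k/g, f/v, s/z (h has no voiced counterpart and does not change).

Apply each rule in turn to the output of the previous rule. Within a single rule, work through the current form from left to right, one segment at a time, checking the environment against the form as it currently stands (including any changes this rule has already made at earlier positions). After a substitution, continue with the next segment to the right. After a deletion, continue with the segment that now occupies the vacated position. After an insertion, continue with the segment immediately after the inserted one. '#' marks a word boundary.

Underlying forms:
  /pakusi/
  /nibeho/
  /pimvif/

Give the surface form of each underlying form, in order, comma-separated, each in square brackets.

[pakse], [nbeho], [pmvv]

/pakusi/:
  1 Nasal Assimilation: no change — [pakusi]
  2 Syncope: [pakusi] → [paksi]
  3 Intervocalic Voicing: no change — [paksi]
  4 Final Vowel Lowering: [paksi] → [pakse]
  5 Progressive Voicing Assimilation: no change — [pakse]
/nibeho/:
  1 Nasal Assimilation: no change — [nibeho]
  2 Syncope: [nibeho] → [nbeho]
  3 Intervocalic Voicing: no change — [nbeho]
  4 Final Vowel Lowering: no change — [nbeho]
  5 Progressive Voicing Assimilation: no change — [nbeho]
/pimvif/:
  1 Nasal Assimilation: no change — [pimvif]
  2 Syncope: [pimvif] → [pmvf]
  3 Intervocalic Voicing: no change — [pmvf]
  4 Final Vowel Lowering: no change — [pmvf]
  5 Progressive Voicing Assimilation: [pmvf] → [pmvv]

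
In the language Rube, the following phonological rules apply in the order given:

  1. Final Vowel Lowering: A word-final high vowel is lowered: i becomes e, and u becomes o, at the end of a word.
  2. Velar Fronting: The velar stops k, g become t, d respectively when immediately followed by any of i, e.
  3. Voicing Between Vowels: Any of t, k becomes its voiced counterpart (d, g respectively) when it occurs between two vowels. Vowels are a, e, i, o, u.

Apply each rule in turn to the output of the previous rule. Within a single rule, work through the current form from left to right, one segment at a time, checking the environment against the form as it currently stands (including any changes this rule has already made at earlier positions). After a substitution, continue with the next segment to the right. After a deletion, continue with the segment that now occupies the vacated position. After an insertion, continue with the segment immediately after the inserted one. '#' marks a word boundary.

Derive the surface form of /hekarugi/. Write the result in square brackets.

1 Final Vowel Lowering: [hekarugi] → [hekaruge]
2 Velar Fronting: [hekaruge] → [hekarude]
3 Voicing Between Vowels: [hekarude] → [hegarude]

[hegarude]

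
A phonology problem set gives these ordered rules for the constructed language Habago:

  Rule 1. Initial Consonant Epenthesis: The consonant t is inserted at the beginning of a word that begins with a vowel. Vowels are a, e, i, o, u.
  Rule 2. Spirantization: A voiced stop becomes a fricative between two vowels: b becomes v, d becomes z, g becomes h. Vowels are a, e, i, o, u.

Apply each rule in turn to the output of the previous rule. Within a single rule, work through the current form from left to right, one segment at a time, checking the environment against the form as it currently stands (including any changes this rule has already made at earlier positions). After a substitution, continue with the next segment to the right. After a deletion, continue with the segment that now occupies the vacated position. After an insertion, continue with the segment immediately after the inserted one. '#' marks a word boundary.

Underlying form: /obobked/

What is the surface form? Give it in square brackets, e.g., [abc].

[tovobked]

Rule 1 Initial Consonant Epenthesis: [obobked] → [tobobked]
Rule 2 Spirantization: [tobobked] → [tovobked]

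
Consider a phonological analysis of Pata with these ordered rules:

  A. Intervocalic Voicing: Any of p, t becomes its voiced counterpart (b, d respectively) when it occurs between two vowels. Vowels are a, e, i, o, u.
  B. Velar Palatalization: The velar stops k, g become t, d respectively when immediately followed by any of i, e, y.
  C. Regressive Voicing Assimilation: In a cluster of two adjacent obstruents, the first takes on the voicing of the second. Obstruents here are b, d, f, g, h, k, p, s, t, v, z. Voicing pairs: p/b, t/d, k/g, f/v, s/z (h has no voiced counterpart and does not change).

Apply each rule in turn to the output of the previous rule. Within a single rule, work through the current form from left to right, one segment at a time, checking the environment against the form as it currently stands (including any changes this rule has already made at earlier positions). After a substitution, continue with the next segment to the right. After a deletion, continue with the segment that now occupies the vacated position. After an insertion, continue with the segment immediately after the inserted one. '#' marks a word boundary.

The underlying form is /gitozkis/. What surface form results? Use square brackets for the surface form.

[didostis]

A Intervocalic Voicing: [gitozkis] → [gidozkis]
B Velar Palatalization: [gidozkis] → [didoztis]
C Regressive Voicing Assimilation: [didoztis] → [didostis]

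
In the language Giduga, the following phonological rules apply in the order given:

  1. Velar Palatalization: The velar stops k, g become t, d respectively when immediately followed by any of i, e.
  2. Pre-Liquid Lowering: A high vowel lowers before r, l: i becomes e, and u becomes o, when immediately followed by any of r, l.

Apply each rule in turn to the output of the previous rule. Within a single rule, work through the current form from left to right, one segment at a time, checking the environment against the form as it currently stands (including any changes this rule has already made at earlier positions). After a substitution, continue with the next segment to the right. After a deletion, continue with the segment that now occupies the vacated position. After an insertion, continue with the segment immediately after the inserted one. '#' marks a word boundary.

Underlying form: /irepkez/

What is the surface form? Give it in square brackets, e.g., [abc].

1 Velar Palatalization: [irepkez] → [ireptez]
2 Pre-Liquid Lowering: [ireptez] → [ereptez]

[ereptez]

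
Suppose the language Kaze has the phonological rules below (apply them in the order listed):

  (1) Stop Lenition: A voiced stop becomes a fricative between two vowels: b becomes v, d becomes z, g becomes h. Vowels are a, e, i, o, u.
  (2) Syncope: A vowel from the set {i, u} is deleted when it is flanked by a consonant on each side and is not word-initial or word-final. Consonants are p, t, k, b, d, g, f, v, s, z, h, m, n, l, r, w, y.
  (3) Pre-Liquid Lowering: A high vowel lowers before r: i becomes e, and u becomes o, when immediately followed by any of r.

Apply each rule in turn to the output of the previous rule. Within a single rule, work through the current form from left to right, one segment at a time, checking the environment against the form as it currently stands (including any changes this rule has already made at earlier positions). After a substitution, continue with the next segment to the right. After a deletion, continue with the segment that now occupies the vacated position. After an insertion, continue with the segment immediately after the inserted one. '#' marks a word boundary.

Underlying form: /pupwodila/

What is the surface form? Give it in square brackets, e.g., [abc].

(1) Stop Lenition: [pupwodila] → [pupwozila]
(2) Syncope: [pupwozila] → [ppwozla]
(3) Pre-Liquid Lowering: no change — [ppwozla]

[ppwozla]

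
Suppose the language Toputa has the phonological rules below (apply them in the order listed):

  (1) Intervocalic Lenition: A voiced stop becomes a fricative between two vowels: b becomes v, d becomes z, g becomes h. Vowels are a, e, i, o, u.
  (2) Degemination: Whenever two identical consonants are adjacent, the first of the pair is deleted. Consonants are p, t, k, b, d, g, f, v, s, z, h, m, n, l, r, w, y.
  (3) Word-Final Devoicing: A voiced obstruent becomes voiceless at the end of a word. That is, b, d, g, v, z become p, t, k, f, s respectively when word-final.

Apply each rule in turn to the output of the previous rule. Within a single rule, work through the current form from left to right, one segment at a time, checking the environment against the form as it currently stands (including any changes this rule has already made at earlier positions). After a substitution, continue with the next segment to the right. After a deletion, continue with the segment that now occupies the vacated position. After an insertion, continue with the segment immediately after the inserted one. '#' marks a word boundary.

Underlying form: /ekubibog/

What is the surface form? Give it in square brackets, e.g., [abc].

(1) Intervocalic Lenition: [ekubibog] → [ekuvivog]
(2) Degemination: no change — [ekuvivog]
(3) Word-Final Devoicing: [ekuvivog] → [ekuvivok]

[ekuvivok]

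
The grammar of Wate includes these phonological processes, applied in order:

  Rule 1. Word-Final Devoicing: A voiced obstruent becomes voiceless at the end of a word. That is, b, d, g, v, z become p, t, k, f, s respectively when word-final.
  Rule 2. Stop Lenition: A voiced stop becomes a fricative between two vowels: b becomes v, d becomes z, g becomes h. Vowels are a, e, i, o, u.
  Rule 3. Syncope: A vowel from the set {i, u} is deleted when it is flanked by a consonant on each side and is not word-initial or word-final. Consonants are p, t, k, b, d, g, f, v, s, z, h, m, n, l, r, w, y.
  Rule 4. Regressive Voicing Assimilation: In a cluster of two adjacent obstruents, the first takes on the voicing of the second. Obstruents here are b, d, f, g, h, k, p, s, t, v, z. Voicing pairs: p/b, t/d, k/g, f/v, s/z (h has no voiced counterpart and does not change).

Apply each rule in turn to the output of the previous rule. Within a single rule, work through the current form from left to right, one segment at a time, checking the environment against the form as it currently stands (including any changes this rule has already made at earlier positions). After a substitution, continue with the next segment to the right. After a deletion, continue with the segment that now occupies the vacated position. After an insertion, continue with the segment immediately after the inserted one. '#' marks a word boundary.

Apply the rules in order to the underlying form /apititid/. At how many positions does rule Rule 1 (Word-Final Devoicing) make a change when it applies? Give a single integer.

Rule 1 Word-Final Devoicing: [apititid] → [apititit]
Rule 2 Stop Lenition: no change — [apititit]
Rule 3 Syncope: [apititit] → [apttt]
Rule 4 Regressive Voicing Assimilation: no change — [apttt]
Rule Rule 1 changed 1 position(s).

1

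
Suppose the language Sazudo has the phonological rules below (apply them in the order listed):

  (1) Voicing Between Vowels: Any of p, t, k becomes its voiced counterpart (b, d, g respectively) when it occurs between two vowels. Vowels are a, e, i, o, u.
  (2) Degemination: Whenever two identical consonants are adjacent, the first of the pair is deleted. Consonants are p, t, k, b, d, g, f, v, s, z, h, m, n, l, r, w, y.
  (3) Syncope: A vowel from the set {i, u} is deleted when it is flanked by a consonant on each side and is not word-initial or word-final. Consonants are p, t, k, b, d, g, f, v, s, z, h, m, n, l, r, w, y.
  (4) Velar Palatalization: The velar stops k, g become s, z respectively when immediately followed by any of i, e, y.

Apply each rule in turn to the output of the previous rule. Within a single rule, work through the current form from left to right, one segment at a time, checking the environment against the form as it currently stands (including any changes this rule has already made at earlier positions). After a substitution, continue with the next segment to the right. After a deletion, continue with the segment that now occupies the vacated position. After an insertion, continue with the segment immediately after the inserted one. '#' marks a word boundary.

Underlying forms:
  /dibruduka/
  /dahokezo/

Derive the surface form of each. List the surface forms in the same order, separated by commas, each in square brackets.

[dbrdga], [dahozezo]

/dibruduka/:
  (1) Voicing Between Vowels: [dibruduka] → [dibruduga]
  (2) Degemination: no change — [dibruduga]
  (3) Syncope: [dibruduga] → [dbrdga]
  (4) Velar Palatalization: no change — [dbrdga]
/dahokezo/:
  (1) Voicing Between Vowels: [dahokezo] → [dahogezo]
  (2) Degemination: no change — [dahogezo]
  (3) Syncope: no change — [dahogezo]
  (4) Velar Palatalization: [dahogezo] → [dahozezo]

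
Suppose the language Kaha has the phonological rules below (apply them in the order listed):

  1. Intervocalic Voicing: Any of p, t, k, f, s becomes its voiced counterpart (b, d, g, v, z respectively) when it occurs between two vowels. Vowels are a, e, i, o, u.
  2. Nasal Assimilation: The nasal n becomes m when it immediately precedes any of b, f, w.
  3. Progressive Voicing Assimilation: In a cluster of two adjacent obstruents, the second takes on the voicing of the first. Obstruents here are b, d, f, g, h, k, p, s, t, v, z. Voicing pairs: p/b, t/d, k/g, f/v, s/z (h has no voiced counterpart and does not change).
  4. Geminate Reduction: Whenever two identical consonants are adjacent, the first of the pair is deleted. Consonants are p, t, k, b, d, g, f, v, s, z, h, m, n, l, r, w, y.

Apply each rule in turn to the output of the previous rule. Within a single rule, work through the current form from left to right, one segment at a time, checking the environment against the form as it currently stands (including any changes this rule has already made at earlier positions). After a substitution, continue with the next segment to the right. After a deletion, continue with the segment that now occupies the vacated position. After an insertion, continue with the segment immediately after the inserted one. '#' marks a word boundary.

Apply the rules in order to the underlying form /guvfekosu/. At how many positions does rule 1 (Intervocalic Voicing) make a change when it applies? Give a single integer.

2

1 Intervocalic Voicing: [guvfekosu] → [guvfegozu]
2 Nasal Assimilation: no change — [guvfegozu]
3 Progressive Voicing Assimilation: [guvfegozu] → [guvvegozu]
4 Geminate Reduction: [guvvegozu] → [guvegozu]
Rule 1 changed 2 position(s).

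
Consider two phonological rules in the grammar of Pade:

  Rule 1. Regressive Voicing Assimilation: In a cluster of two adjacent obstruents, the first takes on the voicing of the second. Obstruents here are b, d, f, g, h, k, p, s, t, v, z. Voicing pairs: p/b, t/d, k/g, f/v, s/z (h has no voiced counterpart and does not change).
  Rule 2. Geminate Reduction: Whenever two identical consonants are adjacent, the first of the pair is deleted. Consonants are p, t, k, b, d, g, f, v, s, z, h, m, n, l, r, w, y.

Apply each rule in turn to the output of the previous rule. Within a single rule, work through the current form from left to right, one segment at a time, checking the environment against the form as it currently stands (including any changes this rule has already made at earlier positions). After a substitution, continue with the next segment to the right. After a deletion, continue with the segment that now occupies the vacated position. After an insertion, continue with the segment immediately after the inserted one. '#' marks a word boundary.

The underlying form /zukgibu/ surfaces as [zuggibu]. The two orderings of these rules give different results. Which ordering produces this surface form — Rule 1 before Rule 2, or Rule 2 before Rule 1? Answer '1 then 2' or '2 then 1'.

2 then 1

Order 1 then 2:
  1 Regressive Voicing Assimilation: [zukgibu] → [zuggibu]
  2 Geminate Reduction: [zuggibu] → [zugibu]
  result: [zugibu]
Order 2 then 1:
  2 Geminate Reduction: no change — [zukgibu]
  1 Regressive Voicing Assimilation: [zukgibu] → [zuggibu]
  result: [zuggibu]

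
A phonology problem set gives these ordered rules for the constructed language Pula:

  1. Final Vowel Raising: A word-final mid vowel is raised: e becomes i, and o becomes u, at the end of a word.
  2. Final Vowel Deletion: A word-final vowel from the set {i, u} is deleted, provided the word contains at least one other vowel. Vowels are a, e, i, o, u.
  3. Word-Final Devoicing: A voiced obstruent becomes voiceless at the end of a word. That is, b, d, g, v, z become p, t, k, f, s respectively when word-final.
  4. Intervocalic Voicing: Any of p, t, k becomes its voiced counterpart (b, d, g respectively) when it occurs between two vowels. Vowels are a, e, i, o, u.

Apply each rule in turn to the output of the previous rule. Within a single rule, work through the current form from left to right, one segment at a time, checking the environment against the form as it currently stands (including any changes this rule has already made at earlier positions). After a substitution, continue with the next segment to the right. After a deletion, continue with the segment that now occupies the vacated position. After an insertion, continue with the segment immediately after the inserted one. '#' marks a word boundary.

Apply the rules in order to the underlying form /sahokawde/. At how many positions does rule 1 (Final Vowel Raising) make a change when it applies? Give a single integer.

1

1 Final Vowel Raising: [sahokawde] → [sahokawdi]
2 Final Vowel Deletion: [sahokawdi] → [sahokawd]
3 Word-Final Devoicing: [sahokawd] → [sahokawt]
4 Intervocalic Voicing: [sahokawt] → [sahogawt]
Rule 1 changed 1 position(s).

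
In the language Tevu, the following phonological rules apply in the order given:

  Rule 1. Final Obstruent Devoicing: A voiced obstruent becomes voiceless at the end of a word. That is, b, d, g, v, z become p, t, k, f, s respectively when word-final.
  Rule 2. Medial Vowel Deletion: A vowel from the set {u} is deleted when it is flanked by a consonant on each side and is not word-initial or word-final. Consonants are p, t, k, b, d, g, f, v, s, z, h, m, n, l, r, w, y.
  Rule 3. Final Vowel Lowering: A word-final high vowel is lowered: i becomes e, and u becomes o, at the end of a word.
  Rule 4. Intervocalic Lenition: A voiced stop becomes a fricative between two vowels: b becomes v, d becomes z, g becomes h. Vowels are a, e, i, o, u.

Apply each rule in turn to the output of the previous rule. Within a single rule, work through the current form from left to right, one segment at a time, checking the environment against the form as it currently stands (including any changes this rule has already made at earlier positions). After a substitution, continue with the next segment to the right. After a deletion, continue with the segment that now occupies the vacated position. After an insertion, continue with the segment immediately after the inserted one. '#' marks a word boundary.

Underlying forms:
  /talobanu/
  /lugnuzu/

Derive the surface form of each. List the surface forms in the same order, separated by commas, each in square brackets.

[talovano], [lgnzo]

/talobanu/:
  Rule 1 Final Obstruent Devoicing: no change — [talobanu]
  Rule 2 Medial Vowel Deletion: no change — [talobanu]
  Rule 3 Final Vowel Lowering: [talobanu] → [talobano]
  Rule 4 Intervocalic Lenition: [talobano] → [talovano]
/lugnuzu/:
  Rule 1 Final Obstruent Devoicing: no change — [lugnuzu]
  Rule 2 Medial Vowel Deletion: [lugnuzu] → [lgnzu]
  Rule 3 Final Vowel Lowering: [lgnzu] → [lgnzo]
  Rule 4 Intervocalic Lenition: no change — [lgnzo]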